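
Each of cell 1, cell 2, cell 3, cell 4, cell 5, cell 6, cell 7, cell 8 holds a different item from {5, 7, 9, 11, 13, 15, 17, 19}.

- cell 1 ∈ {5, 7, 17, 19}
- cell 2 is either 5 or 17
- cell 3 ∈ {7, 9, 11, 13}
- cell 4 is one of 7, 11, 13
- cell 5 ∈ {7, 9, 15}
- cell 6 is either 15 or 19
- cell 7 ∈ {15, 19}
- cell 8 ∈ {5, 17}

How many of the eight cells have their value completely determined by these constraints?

2

The 2 variables cell 2 and cell 8 are confined to {5, 17}, which locks those values in; drop them from cell 1.
cell 6 and cell 7 share exactly the 2 values {15, 19}; by pigeonhole those values go to them, so strike 15, 19 from cell 1, cell 5.
cell 1 has just one choice, so cell 1 = 7. Eliminate 7 elsewhere: cell 3, cell 4, cell 5.
cell 5 has just one choice, so cell 5 = 9. Strike 9 from cell 3.
Determined: cell 1=7, cell 5=9. The other cells each still have more than one consistent value. That makes 2.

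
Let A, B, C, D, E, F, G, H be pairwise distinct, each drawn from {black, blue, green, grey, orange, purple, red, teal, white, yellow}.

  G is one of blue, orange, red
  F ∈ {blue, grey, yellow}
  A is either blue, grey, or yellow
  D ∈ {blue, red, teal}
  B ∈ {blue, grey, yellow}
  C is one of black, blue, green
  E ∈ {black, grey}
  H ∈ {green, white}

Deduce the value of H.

A, B, F share exactly the 3 values {blue, grey, yellow}; by pigeonhole those values go to them, so strike blue, grey, yellow from C, D, E, G.
E's domain is down to {black}, so E = black. Eliminate black elsewhere: C.
C has just one choice, so C = green. Strike green from H.
So H = white.

white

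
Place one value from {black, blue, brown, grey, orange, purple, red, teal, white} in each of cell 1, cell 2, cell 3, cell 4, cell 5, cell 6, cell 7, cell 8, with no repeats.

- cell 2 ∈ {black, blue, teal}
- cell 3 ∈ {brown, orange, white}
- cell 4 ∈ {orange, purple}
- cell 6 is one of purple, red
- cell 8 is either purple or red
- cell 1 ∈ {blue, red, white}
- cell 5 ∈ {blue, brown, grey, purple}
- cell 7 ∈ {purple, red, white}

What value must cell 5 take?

grey

cell 6 and cell 8 between them cover only {purple, red} — a naked pair. Remove those values from cell 1, cell 4, cell 5, cell 7.
cell 4 has just one choice, so cell 4 = orange. Strike orange from cell 3.
cell 7 must be white (only option left). Remove white from cell 1, cell 3.
cell 1's domain is down to {blue}, so cell 1 = blue. Eliminate blue elsewhere: cell 2, cell 5.
cell 3 has just one choice, so cell 3 = brown. Strike brown from cell 5.
So cell 5 = grey.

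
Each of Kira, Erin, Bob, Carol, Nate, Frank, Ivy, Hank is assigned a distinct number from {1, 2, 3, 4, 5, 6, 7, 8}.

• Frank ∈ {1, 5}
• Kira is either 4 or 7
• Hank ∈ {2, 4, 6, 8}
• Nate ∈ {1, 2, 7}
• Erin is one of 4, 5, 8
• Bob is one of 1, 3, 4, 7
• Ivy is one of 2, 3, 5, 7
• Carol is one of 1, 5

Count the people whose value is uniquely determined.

2

The 8 variables draw from only 8 values {1, 2, 3, 4, 5, 6, 7, 8}, so each is used; only Hank can be 6, hence Hank = 6.
The 7 still-open variables draw from only 7 values {1, 2, 3, 4, 5, 7, 8}, so each is used; only Erin can be 8, hence Erin = 8.
Carol and Frank share exactly the 2 values {1, 5}; by pigeonhole those values go to them, so strike 1, 5 from Bob, Nate, Ivy.
Determined: Erin=8, Hank=6. The other people each still have more than one consistent value. That makes 2.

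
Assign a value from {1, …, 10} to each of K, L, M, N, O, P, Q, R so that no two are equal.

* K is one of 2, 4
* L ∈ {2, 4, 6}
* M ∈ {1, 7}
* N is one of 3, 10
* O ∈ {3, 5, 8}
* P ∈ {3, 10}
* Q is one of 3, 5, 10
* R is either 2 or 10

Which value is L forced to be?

6

The 2 variables N and P are confined to {3, 10}, which locks those values in; drop them from O, Q, R.
That leaves Q = 5. So O can't be 5.
That leaves R = 2. So K, L can't be 2.
K's domain is down to {4}, so K = 4. Strike 4 from L.
So L = 6.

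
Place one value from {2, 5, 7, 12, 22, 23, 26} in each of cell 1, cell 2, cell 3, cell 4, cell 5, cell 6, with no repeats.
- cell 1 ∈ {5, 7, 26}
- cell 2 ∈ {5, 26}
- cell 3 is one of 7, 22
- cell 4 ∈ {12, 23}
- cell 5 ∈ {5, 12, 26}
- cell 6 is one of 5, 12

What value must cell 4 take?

The 6 variables draw from only 6 values {5, 7, 12, 22, 23, 26}, so each is used; only cell 3 can be 22, hence cell 3 = 22.
The 5 still-open variables draw from only 5 values {5, 7, 12, 23, 26}, so each is used; only cell 1 can be 7, hence cell 1 = 7.
The 4 still-open variables together cover exactly {5, 12, 23, 26} — 4 values for 4 variables — and 23 appears only in cell 4's list, so cell 4 = 23.

23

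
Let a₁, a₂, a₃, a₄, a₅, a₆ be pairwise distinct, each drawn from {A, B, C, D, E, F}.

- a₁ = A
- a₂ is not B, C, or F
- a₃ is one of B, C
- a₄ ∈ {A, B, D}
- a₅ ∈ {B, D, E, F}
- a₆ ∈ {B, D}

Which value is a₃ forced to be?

a₁ has just one choice, so a₁ = A. Remove A from a₂, a₄.
The 5 still-open variables draw from only 5 values {B, C, D, E, F}, so each is used; only a₃ can be C, hence a₃ = C.

C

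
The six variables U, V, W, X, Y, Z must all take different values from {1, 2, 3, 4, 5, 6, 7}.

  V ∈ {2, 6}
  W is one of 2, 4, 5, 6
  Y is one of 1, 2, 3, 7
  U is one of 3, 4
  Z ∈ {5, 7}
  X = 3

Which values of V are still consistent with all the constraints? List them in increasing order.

2, 6

X's domain is down to {3}, so X = 3. Eliminate 3 elsewhere: U, Y.
That leaves U = 4. So W can't be 4.
No further eliminations apply; V can still be any of 2, 6.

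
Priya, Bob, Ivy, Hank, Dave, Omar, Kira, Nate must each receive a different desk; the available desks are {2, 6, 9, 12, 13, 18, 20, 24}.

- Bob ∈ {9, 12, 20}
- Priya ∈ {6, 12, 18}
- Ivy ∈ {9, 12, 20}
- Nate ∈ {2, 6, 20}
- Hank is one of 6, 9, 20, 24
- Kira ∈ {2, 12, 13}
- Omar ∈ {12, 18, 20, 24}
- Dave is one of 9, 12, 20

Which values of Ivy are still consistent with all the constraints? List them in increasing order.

The 8 variables draw from only 8 values {2, 6, 9, 12, 13, 18, 20, 24}, so each is used; only Kira can be 13, hence Kira = 13.
The 7 still-open variables draw from only 7 values {2, 6, 9, 12, 18, 20, 24}, so each is used; only Nate can be 2, hence Nate = 2.
Bob, Ivy, Dave share exactly the 3 values {9, 12, 20}; by pigeonhole those values go to them, so strike 9, 12, 20 from Priya, Hank, Omar.
No further eliminations apply; Ivy can still be any of 9, 12, 20.

9, 12, 20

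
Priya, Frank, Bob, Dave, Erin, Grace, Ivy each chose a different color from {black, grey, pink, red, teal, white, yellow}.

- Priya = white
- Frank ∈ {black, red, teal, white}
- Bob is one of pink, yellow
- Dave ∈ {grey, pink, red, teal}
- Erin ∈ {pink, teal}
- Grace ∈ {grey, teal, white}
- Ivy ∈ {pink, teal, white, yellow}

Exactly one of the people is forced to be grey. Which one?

Priya's domain is down to {white}, so Priya = white. Remove white from Frank, Grace, Ivy.
Among the 6 still-open variables, black fits only Frank (and all 6 values in {black, grey, pink, red, teal, yellow} must be used), so Frank = black.
The 5 still-open variables draw from only 5 values {grey, pink, red, teal, yellow}, so each is used; only Dave can be red, hence Dave = red.
Among the 4 still-open variables, grey fits only Grace (and all 4 values in {grey, pink, teal, yellow} must be used), so Grace = grey.

Grace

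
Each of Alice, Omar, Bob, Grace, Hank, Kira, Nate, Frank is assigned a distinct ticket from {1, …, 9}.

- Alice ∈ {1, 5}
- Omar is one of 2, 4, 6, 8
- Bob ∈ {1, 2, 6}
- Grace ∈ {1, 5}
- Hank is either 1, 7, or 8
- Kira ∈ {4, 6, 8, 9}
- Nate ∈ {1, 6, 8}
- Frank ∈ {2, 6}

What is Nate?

8

The 8 variables draw from only 8 values {1, 2, 4, 5, 6, 7, 8, 9}, so each is used; only Hank can be 7, hence Hank = 7.
The 7 still-open variables together cover exactly {1, 2, 4, 5, 6, 8, 9} — 7 values for 7 variables — and 9 appears only in Kira's list, so Kira = 9.
The 6 still-open variables draw from only 6 values {1, 2, 4, 5, 6, 8}, so each is used; only Omar can be 4, hence Omar = 4.
The 5 still-open variables together cover exactly {1, 2, 5, 6, 8} — 5 values for 5 variables — and 8 appears only in Nate's list, so Nate = 8.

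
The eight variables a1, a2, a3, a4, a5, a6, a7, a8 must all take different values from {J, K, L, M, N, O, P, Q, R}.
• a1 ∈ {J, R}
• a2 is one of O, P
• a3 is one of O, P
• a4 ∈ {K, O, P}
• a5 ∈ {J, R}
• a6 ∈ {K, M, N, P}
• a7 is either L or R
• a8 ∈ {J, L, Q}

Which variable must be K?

a4

a1 and a5 share exactly the 2 values {J, R}; by pigeonhole those values go to them, so strike J, R from a7, a8.
That leaves a7 = L. Remove L from a8.
a8 has just one choice, so a8 = Q.
The 2 variables a2 and a3 are confined to {O, P}, which locks those values in; drop them from a4, a6.
So K goes to a4.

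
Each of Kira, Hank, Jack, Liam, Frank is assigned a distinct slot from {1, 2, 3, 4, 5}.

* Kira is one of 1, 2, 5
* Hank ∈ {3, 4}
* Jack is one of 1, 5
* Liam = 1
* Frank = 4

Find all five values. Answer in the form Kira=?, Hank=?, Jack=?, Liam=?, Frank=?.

Liam's domain is down to {1}, so Liam = 1. Eliminate 1 elsewhere: Kira, Jack.
Frank has just one choice, so Frank = 4. Remove 4 from Hank.
Hank must be 3 (only option left).
Jack must be 5 (only option left). Eliminate 5 elsewhere: Kira.
Kira's domain is down to {2}, so Kira = 2.

Kira=2, Hank=3, Jack=5, Liam=1, Frank=4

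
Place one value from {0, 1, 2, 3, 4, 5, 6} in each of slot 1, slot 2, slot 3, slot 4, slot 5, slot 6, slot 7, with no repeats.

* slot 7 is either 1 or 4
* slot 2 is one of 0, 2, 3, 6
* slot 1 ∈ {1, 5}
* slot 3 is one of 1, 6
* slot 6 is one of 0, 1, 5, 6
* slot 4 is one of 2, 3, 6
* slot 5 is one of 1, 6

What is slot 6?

Among the 7 variables, 4 fits only slot 7 (and all 7 values in {0, 1, 2, 3, 4, 5, 6} must be used), so slot 7 = 4.
slot 3 and slot 5 between them cover only {1, 6} — a naked pair. Remove those values from slot 1, slot 2, slot 4, slot 6.
slot 1's domain is down to {5}, so slot 1 = 5. Remove 5 from slot 6.
So slot 6 = 0.

0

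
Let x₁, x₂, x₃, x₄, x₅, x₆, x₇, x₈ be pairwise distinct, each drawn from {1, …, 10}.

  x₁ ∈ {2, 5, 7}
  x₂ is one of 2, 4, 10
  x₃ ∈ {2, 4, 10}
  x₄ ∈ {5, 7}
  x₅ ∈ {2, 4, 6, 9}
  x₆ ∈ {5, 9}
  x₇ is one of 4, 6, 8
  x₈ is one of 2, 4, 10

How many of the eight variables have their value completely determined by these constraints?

3

The 8 variables together cover exactly {2, 4, 5, 6, 7, 8, 9, 10} — 8 values for 8 variables — and 8 appears only in x₇'s list, so x₇ = 8.
Among the 7 still-open variables, 6 fits only x₅ (and all 7 values in {2, 4, 5, 6, 7, 9, 10} must be used), so x₅ = 6.
Among the 6 still-open variables, 9 fits only x₆ (and all 6 values in {2, 4, 5, 7, 9, 10} must be used), so x₆ = 9.
x₂, x₃, x₈ between them cover only {2, 4, 10} — a naked triple. Remove those values from x₁.
Determined: x₅=6, x₆=9, x₇=8. The other variables each still have more than one consistent value. That makes 3.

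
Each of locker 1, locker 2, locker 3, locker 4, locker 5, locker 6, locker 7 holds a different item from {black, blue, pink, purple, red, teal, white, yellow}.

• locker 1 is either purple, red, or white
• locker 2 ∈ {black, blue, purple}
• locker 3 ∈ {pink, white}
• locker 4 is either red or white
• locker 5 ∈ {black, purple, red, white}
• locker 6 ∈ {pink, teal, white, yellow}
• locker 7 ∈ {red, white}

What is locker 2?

locker 4 and locker 7 share exactly the 2 values {red, white}; by pigeonhole those values go to them, so strike red, white from locker 1, locker 3, locker 5, locker 6.
locker 1 has just one choice, so locker 1 = purple. So locker 2, locker 5 can't be purple.
locker 3 has just one choice, so locker 3 = pink. Strike pink from locker 6.
locker 5 has just one choice, so locker 5 = black. Remove black from locker 2.
So locker 2 = blue.

blue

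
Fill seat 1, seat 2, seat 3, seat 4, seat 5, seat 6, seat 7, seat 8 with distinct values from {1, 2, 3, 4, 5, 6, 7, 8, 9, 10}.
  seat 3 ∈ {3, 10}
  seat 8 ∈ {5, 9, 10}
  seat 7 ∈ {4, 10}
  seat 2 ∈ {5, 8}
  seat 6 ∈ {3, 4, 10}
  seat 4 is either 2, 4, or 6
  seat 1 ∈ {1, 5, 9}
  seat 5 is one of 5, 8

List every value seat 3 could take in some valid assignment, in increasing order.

3, 10

The 2 variables seat 2 and seat 5 are confined to {5, 8}, which locks those values in; drop them from seat 1, seat 8.
seat 3, seat 6, seat 7 between them cover only {3, 4, 10} — a naked triple. Remove those values from seat 4, seat 8.
seat 8's domain is down to {9}, so seat 8 = 9. So seat 1 can't be 9.
That leaves seat 1 = 1.
No further eliminations apply; seat 3 can still be any of 3, 10.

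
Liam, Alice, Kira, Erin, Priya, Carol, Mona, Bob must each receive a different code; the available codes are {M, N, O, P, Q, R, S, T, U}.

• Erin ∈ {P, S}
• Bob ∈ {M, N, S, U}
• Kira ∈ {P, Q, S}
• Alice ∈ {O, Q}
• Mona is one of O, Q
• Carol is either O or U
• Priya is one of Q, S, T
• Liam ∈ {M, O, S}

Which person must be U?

Among the 8 variables, N fits only Bob (and all 8 values in {M, N, O, P, Q, S, T, U} must be used), so Bob = N.
Among the 7 still-open variables, M fits only Liam (and all 7 values in {M, O, P, Q, S, T, U} must be used), so Liam = M.
The 6 still-open variables draw from only 6 values {O, P, Q, S, T, U}, so each is used; only Priya can be T, hence Priya = T.
The 5 still-open variables draw from only 5 values {O, P, Q, S, U}, so each is used; only Carol can be U, hence Carol = U.

Carol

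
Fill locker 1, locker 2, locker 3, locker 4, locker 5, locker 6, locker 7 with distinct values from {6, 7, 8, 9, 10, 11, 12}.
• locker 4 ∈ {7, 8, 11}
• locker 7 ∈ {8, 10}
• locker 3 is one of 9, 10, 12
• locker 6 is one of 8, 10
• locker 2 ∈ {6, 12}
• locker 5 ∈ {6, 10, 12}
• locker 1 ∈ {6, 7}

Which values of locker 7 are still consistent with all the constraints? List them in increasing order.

The 7 variables together cover exactly {6, 7, 8, 9, 10, 11, 12} — 7 values for 7 variables — and 9 appears only in locker 3's list, so locker 3 = 9.
The 6 still-open variables draw from only 6 values {6, 7, 8, 10, 11, 12}, so each is used; only locker 4 can be 11, hence locker 4 = 11.
Among the 5 still-open variables, 7 fits only locker 1 (and all 5 values in {6, 7, 8, 10, 12} must be used), so locker 1 = 7.
locker 6 and locker 7 share exactly the 2 values {8, 10}; by pigeonhole those values go to them, so strike 8, 10 from locker 5.
No further eliminations apply; locker 7 can still be any of 8, 10.

8, 10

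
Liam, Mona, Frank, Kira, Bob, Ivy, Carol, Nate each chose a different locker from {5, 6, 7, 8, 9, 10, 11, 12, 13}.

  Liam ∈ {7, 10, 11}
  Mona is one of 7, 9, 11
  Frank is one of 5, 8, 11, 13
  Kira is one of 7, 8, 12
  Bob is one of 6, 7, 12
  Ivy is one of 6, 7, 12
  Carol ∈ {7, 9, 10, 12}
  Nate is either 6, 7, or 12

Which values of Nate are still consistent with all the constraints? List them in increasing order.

Bob, Ivy, Nate share exactly the 3 values {6, 7, 12}; by pigeonhole those values go to them, so strike 6, 7, 12 from Liam, Mona, Kira, Carol.
That leaves Kira = 8. Strike 8 from Frank.
Liam, Mona, Carol between them cover only {9, 10, 11} — a naked triple. Remove those values from Frank.
No further eliminations apply; Nate can still be any of 6, 7, 12.

6, 7, 12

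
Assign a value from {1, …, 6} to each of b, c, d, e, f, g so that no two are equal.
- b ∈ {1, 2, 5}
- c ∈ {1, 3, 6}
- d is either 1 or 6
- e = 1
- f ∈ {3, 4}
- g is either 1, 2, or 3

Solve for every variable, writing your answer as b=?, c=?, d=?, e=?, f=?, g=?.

b=5, c=3, d=6, e=1, f=4, g=2

e has just one choice, so e = 1. Strike 1 from b, c, d, g.
That leaves d = 6. Strike 6 from c.
c's domain is down to {3}, so c = 3. So f, g can't be 3.
That leaves f = 4.
g has just one choice, so g = 2. Eliminate 2 elsewhere: b.
That leaves b = 5.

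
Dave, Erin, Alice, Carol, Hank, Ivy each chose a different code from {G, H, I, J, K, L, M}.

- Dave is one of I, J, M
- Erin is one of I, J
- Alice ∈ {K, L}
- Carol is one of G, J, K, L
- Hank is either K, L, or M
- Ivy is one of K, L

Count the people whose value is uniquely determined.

2

Among the 6 variables, G fits only Carol (and all 6 values in {G, I, J, K, L, M} must be used), so Carol = G.
The 2 variables Alice and Ivy are confined to {K, L}, which locks those values in; drop them from Hank.
That leaves Hank = M. So Dave can't be M.
Determined: Carol=G, Hank=M. The other people each still have more than one consistent value. That makes 2.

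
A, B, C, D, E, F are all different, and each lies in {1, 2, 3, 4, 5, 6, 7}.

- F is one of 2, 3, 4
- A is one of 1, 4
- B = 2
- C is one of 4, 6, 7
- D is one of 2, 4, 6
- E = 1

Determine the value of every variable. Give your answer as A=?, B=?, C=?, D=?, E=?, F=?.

B must be 2 (only option left). Strike 2 from D, F.
E's domain is down to {1}, so E = 1. Eliminate 1 elsewhere: A.
A's domain is down to {4}, so A = 4. Remove 4 from C, D, F.
D must be 6 (only option left). So C can't be 6.
That leaves F = 3.
C must be 7 (only option left).

A=4, B=2, C=7, D=6, E=1, F=3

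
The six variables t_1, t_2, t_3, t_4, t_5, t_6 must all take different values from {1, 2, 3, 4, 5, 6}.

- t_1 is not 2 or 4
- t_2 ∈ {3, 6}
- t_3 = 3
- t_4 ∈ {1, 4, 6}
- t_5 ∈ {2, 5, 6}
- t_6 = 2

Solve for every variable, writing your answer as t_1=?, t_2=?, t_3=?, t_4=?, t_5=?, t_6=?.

t_3's domain is down to {3}, so t_3 = 3. Eliminate 3 elsewhere: t_1, t_2.
t_6 has just one choice, so t_6 = 2. So t_5 can't be 2.
t_2 must be 6 (only option left). Eliminate 6 elsewhere: t_1, t_4, t_5.
t_5 has just one choice, so t_5 = 5. Strike 5 from t_1.
t_1's domain is down to {1}, so t_1 = 1. So t_4 can't be 1.
That leaves t_4 = 4.

t_1=1, t_2=6, t_3=3, t_4=4, t_5=5, t_6=2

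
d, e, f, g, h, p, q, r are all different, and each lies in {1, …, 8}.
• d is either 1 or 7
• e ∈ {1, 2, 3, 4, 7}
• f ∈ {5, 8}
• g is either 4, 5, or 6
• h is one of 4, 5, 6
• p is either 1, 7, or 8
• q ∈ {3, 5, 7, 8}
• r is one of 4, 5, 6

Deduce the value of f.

The 8 variables together cover exactly {1, 2, 3, 4, 5, 6, 7, 8} — 8 values for 8 variables — and 2 appears only in e's list, so e = 2.
The 7 still-open variables together cover exactly {1, 3, 4, 5, 6, 7, 8} — 7 values for 7 variables — and 3 appears only in q's list, so q = 3.
g, h, r share exactly the 3 values {4, 5, 6}; by pigeonhole those values go to them, so strike 4, 5, 6 from f.
So f = 8.

8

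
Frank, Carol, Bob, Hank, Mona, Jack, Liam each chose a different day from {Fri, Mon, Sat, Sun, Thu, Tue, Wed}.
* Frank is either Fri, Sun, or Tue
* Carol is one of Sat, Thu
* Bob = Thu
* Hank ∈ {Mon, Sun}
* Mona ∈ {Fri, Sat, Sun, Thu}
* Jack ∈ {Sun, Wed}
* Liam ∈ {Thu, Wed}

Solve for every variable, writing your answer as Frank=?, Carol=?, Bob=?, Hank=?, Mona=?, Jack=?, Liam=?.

Bob's domain is down to {Thu}, so Bob = Thu. Remove Thu from Carol, Mona, Liam.
Liam has just one choice, so Liam = Wed. Strike Wed from Jack.
Carol's domain is down to {Sat}, so Carol = Sat. Eliminate Sat elsewhere: Mona.
Jack's domain is down to {Sun}, so Jack = Sun. Strike Sun from Frank, Hank, Mona.
That leaves Hank = Mon.
Mona has just one choice, so Mona = Fri. Strike Fri from Frank.
Frank's domain is down to {Tue}, so Frank = Tue.

Frank=Tue, Carol=Sat, Bob=Thu, Hank=Mon, Mona=Fri, Jack=Sun, Liam=Wed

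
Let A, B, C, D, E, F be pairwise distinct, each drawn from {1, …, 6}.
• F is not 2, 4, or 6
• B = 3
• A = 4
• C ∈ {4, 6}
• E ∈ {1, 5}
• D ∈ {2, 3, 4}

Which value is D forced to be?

A has just one choice, so A = 4. Eliminate 4 elsewhere: C, D.
B's domain is down to {3}, so B = 3. Eliminate 3 elsewhere: D, F.
So D = 2.

2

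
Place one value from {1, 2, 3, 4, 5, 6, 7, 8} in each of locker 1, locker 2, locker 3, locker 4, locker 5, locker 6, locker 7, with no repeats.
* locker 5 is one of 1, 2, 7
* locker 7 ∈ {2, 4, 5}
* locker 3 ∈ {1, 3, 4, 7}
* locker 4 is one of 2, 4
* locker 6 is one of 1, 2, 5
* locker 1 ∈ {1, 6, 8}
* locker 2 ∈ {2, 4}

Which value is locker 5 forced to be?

7

locker 2 and locker 4 share exactly the 2 values {2, 4}; by pigeonhole those values go to them, so strike 2, 4 from locker 3, locker 5, locker 6, locker 7.
locker 7's domain is down to {5}, so locker 7 = 5. Eliminate 5 elsewhere: locker 6.
That leaves locker 6 = 1. So locker 1, locker 3, locker 5 can't be 1.
So locker 5 = 7.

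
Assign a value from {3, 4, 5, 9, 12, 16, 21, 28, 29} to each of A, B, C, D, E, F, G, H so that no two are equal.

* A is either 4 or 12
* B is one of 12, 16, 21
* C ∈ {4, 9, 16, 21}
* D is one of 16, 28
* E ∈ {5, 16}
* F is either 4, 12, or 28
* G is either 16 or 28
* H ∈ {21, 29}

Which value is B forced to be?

21

Among the 8 variables, 5 fits only E (and all 8 values in {4, 5, 9, 12, 16, 21, 28, 29} must be used), so E = 5.
The 7 still-open variables together cover exactly {4, 9, 12, 16, 21, 28, 29} — 7 values for 7 variables — and 9 appears only in C's list, so C = 9.
Among the 6 still-open variables, 29 fits only H (and all 6 values in {4, 12, 16, 21, 28, 29} must be used), so H = 29.
The 5 still-open variables together cover exactly {4, 12, 16, 21, 28} — 5 values for 5 variables — and 21 appears only in B's list, so B = 21.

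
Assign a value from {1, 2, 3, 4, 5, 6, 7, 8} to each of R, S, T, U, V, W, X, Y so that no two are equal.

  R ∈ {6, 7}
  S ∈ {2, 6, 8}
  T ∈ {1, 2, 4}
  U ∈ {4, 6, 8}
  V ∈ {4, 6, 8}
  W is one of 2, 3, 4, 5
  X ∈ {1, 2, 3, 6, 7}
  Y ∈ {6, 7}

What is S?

2

The 8 variables together cover exactly {1, 2, 3, 4, 5, 6, 7, 8} — 8 values for 8 variables — and 5 appears only in W's list, so W = 5.
The 7 still-open variables together cover exactly {1, 2, 3, 4, 6, 7, 8} — 7 values for 7 variables — and 3 appears only in X's list, so X = 3.
The 6 still-open variables draw from only 6 values {1, 2, 4, 6, 7, 8}, so each is used; only T can be 1, hence T = 1.
Among the 5 still-open variables, 2 fits only S (and all 5 values in {2, 4, 6, 7, 8} must be used), so S = 2.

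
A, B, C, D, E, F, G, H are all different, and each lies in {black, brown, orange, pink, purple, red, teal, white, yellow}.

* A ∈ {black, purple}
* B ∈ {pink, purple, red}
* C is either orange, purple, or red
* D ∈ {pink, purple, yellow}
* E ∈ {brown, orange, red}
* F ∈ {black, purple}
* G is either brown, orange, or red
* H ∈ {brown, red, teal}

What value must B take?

pink

The 8 variables draw from only 8 values {black, brown, orange, pink, purple, red, teal, yellow}, so each is used; only H can be teal, hence H = teal.
The 7 still-open variables together cover exactly {black, brown, orange, pink, purple, red, yellow} — 7 values for 7 variables — and yellow appears only in D's list, so D = yellow.
The 6 still-open variables draw from only 6 values {black, brown, orange, pink, purple, red}, so each is used; only B can be pink, hence B = pink.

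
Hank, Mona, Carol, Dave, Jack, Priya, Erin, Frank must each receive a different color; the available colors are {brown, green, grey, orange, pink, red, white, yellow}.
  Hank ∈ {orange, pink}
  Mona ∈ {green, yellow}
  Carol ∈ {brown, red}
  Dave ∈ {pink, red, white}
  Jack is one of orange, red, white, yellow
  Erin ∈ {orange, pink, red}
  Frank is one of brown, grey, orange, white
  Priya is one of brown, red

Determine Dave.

The 8 variables together cover exactly {brown, green, grey, orange, pink, red, white, yellow} — 8 values for 8 variables — and green appears only in Mona's list, so Mona = green.
The 7 still-open variables together cover exactly {brown, grey, orange, pink, red, white, yellow} — 7 values for 7 variables — and grey appears only in Frank's list, so Frank = grey.
Among the 6 still-open variables, yellow fits only Jack (and all 6 values in {brown, orange, pink, red, white, yellow} must be used), so Jack = yellow.
The 5 still-open variables together cover exactly {brown, orange, pink, red, white} — 5 values for 5 variables — and white appears only in Dave's list, so Dave = white.

white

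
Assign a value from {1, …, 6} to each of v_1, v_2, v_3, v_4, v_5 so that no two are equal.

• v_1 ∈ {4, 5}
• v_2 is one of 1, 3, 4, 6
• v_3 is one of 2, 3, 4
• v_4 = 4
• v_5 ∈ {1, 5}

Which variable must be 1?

v_4's domain is down to {4}, so v_4 = 4. So v_1, v_2, v_3 can't be 4.
v_1's domain is down to {5}, so v_1 = 5. Remove 5 from v_5.

v_5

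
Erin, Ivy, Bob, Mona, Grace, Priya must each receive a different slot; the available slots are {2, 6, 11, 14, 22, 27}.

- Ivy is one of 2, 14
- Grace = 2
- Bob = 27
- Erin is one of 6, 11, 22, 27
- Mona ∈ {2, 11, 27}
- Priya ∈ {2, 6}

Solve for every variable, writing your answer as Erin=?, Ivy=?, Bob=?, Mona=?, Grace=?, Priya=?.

Bob must be 27 (only option left). Remove 27 from Erin, Mona.
Grace must be 2 (only option left). So Ivy, Mona, Priya can't be 2.
Priya has just one choice, so Priya = 6. Eliminate 6 elsewhere: Erin.
That leaves Ivy = 14.
Mona's domain is down to {11}, so Mona = 11. So Erin can't be 11.
Erin must be 22 (only option left).

Erin=22, Ivy=14, Bob=27, Mona=11, Grace=2, Priya=6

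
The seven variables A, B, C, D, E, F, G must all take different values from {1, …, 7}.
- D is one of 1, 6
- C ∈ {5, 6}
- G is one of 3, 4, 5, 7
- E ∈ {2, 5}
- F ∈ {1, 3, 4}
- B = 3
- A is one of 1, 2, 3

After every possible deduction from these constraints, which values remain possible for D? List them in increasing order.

1, 6

B has just one choice, so B = 3. Eliminate 3 elsewhere: A, F, G.
The 6 still-open variables draw from only 6 values {1, 2, 4, 5, 6, 7}, so each is used; only G can be 7, hence G = 7.
Among the 5 still-open variables, 4 fits only F (and all 5 values in {1, 2, 4, 5, 6} must be used), so F = 4.
No further eliminations apply; D can still be any of 1, 6.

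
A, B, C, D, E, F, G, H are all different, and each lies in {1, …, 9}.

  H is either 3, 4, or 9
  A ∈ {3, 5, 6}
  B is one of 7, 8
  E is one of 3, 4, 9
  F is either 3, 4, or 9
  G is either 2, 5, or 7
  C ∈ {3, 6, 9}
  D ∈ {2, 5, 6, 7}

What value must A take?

The 8 variables together cover exactly {2, 3, 4, 5, 6, 7, 8, 9} — 8 values for 8 variables — and 8 appears only in B's list, so B = 8.
E, F, H between them cover only {3, 4, 9} — a naked triple. Remove those values from A, C.
That leaves C = 6. Remove 6 from A, D.
So A = 5.

5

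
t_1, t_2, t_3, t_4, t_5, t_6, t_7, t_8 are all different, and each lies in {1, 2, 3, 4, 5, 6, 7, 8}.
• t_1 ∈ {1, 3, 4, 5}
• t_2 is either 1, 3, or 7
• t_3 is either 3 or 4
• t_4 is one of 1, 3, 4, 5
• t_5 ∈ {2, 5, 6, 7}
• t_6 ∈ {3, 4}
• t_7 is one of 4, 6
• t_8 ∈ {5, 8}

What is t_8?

8

The 8 variables together cover exactly {1, 2, 3, 4, 5, 6, 7, 8} — 8 values for 8 variables — and 2 appears only in t_5's list, so t_5 = 2.
Among the 7 still-open variables, 6 fits only t_7 (and all 7 values in {1, 3, 4, 5, 6, 7, 8} must be used), so t_7 = 6.
The 6 still-open variables draw from only 6 values {1, 3, 4, 5, 7, 8}, so each is used; only t_2 can be 7, hence t_2 = 7.
The 5 still-open variables together cover exactly {1, 3, 4, 5, 8} — 5 values for 5 variables — and 8 appears only in t_8's list, so t_8 = 8.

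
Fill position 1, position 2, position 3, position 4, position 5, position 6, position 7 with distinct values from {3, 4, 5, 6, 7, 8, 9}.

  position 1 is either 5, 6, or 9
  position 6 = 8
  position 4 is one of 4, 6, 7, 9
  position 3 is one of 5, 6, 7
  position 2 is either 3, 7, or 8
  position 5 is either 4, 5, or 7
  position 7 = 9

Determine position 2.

position 6's domain is down to {8}, so position 6 = 8. So position 2 can't be 8.
That leaves position 7 = 9. Strike 9 from position 1, position 4.
Among the 5 still-open variables, 3 fits only position 2 (and all 5 values in {3, 4, 5, 6, 7} must be used), so position 2 = 3.

3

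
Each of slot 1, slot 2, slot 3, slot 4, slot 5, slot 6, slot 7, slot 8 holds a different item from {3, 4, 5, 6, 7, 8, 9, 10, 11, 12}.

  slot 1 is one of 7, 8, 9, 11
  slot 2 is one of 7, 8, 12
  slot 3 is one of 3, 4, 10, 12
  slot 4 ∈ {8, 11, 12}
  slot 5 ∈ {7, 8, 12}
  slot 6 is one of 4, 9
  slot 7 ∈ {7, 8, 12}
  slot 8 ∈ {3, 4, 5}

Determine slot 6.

4

slot 2, slot 5, slot 7 share exactly the 3 values {7, 8, 12}; by pigeonhole those values go to them, so strike 7, 8, 12 from slot 1, slot 3, slot 4.
slot 4 must be 11 (only option left). Remove 11 from slot 1.
That leaves slot 1 = 9. Eliminate 9 elsewhere: slot 6.
So slot 6 = 4.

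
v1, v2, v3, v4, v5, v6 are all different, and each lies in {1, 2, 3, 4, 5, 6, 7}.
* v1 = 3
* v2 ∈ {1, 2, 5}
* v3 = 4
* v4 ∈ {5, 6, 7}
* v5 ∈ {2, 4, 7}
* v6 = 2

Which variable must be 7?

v5

v1 has just one choice, so v1 = 3.
v3 has just one choice, so v3 = 4. Eliminate 4 elsewhere: v5.
That leaves v6 = 2. Remove 2 from v2, v5.
So 7 goes to v5.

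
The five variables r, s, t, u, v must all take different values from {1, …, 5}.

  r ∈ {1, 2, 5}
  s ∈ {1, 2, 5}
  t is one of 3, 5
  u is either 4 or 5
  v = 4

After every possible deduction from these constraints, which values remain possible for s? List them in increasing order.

1, 2

v has just one choice, so v = 4. So u can't be 4.
That leaves u = 5. So r, s, t can't be 5.
t must be 3 (only option left).
No further eliminations apply; s can still be any of 1, 2.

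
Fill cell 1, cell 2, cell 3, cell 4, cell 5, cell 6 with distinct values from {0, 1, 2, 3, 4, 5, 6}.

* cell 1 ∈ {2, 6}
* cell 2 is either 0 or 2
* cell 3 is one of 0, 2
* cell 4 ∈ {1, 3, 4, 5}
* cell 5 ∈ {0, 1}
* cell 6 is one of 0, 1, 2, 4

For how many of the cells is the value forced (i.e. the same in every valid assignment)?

3

The 2 variables cell 2 and cell 3 are confined to {0, 2}, which locks those values in; drop them from cell 1, cell 5, cell 6.
cell 1 has just one choice, so cell 1 = 6.
cell 5's domain is down to {1}, so cell 5 = 1. So cell 4, cell 6 can't be 1.
cell 6's domain is down to {4}, so cell 6 = 4. Remove 4 from cell 4.
Determined: cell 1=6, cell 5=1, cell 6=4. The other cells each still have more than one consistent value. That makes 3.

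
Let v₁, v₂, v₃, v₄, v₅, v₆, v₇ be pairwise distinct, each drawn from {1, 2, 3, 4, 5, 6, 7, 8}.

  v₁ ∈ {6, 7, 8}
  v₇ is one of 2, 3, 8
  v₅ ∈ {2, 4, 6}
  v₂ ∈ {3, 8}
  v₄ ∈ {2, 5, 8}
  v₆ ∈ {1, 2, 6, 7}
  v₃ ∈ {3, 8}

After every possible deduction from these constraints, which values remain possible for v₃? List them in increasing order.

3, 8

v₂ and v₃ between them cover only {3, 8} — a naked pair. Remove those values from v₁, v₄, v₇.
v₇ has just one choice, so v₇ = 2. Strike 2 from v₄, v₅, v₆.
That leaves v₄ = 5.
No further eliminations apply; v₃ can still be any of 3, 8.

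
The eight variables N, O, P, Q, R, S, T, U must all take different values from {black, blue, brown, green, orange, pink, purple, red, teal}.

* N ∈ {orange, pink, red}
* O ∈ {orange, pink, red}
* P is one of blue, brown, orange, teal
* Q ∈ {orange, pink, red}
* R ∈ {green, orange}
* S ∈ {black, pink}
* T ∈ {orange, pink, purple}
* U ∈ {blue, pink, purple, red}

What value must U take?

The 3 variables N, O, Q are confined to {orange, pink, red}, which locks those values in; drop them from P, R, S, T, U.
R's domain is down to {green}, so R = green.
That leaves S = black.
T has just one choice, so T = purple. Strike purple from U.
So U = blue.

blue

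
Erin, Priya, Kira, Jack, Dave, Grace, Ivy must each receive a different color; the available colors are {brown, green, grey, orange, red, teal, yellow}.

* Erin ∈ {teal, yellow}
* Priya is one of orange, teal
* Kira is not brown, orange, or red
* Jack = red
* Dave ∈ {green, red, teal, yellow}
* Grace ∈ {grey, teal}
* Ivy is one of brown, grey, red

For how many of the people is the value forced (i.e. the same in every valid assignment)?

Jack must be red (only option left). Strike red from Dave, Ivy.
The 6 still-open variables draw from only 6 values {brown, green, grey, orange, teal, yellow}, so each is used; only Ivy can be brown, hence Ivy = brown.
The 5 still-open variables together cover exactly {green, grey, orange, teal, yellow} — 5 values for 5 variables — and orange appears only in Priya's list, so Priya = orange.
Determined: Priya=orange, Jack=red, Ivy=brown. The other people each still have more than one consistent value. That makes 3.

3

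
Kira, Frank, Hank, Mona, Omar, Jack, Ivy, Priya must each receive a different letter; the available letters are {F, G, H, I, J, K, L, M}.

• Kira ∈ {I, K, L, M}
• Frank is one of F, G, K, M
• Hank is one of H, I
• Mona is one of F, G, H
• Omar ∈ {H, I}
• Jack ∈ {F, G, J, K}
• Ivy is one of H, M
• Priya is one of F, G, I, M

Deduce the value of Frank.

K

The 8 variables together cover exactly {F, G, H, I, J, K, L, M} — 8 values for 8 variables — and J appears only in Jack's list, so Jack = J.
The 7 still-open variables together cover exactly {F, G, H, I, K, L, M} — 7 values for 7 variables — and L appears only in Kira's list, so Kira = L.
Among the 6 still-open variables, K fits only Frank (and all 6 values in {F, G, H, I, K, M} must be used), so Frank = K.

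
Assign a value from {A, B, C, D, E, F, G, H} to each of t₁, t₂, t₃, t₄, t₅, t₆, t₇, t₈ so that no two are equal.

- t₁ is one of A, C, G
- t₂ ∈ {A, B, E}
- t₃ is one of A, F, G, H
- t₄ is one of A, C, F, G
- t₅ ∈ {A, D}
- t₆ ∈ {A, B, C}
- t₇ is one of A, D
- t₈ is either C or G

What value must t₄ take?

The 8 variables together cover exactly {A, B, C, D, E, F, G, H} — 8 values for 8 variables — and E appears only in t₂'s list, so t₂ = E.
The 7 still-open variables draw from only 7 values {A, B, C, D, F, G, H}, so each is used; only t₆ can be B, hence t₆ = B.
The 6 still-open variables together cover exactly {A, C, D, F, G, H} — 6 values for 6 variables — and H appears only in t₃'s list, so t₃ = H.
The 5 still-open variables together cover exactly {A, C, D, F, G} — 5 values for 5 variables — and F appears only in t₄'s list, so t₄ = F.

F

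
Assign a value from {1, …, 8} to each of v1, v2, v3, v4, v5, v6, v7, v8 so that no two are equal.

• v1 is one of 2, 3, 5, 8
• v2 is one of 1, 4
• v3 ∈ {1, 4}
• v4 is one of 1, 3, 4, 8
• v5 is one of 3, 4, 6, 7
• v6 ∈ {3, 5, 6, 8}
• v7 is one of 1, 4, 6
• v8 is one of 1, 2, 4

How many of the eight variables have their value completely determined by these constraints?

3

The 8 variables draw from only 8 values {1, 2, 3, 4, 5, 6, 7, 8}, so each is used; only v5 can be 7, hence v5 = 7.
The 2 variables v2 and v3 are confined to {1, 4}, which locks those values in; drop them from v4, v7, v8.
v7 has just one choice, so v7 = 6. So v6 can't be 6.
That leaves v8 = 2. Remove 2 from v1.
Determined: v5=7, v7=6, v8=2. The other variables each still have more than one consistent value. That makes 3.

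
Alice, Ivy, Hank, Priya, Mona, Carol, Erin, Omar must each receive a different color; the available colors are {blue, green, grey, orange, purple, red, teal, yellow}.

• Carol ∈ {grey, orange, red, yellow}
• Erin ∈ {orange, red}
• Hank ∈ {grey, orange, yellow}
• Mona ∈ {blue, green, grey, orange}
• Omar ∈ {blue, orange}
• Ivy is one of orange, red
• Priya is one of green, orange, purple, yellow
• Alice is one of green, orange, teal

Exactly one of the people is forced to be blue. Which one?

Omar

Among the 8 variables, purple fits only Priya (and all 8 values in {blue, green, grey, orange, purple, red, teal, yellow} must be used), so Priya = purple.
The 7 still-open variables draw from only 7 values {blue, green, grey, orange, red, teal, yellow}, so each is used; only Alice can be teal, hence Alice = teal.
The 6 still-open variables draw from only 6 values {blue, green, grey, orange, red, yellow}, so each is used; only Mona can be green, hence Mona = green.
The 5 still-open variables draw from only 5 values {blue, grey, orange, red, yellow}, so each is used; only Omar can be blue, hence Omar = blue.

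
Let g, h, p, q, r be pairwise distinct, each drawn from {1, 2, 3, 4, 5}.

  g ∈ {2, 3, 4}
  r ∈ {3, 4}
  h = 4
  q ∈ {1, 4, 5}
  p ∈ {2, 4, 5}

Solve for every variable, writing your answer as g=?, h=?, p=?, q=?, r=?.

g=2, h=4, p=5, q=1, r=3

h must be 4 (only option left). So g, p, q, r can't be 4.
r has just one choice, so r = 3. Eliminate 3 elsewhere: g.
g must be 2 (only option left). Remove 2 from p.
p must be 5 (only option left). So q can't be 5.
That leaves q = 1.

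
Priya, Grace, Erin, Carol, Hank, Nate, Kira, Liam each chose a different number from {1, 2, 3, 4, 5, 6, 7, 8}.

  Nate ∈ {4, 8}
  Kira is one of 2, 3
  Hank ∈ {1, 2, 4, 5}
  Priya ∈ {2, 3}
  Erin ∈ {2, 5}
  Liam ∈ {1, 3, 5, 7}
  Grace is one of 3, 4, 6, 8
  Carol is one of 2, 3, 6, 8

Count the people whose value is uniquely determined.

Among the 8 variables, 7 fits only Liam (and all 8 values in {1, 2, 3, 4, 5, 6, 7, 8} must be used), so Liam = 7.
The 7 still-open variables draw from only 7 values {1, 2, 3, 4, 5, 6, 8}, so each is used; only Hank can be 1, hence Hank = 1.
Among the 6 still-open variables, 5 fits only Erin (and all 6 values in {2, 3, 4, 5, 6, 8} must be used), so Erin = 5.
The 2 variables Priya and Kira are confined to {2, 3}, which locks those values in; drop them from Grace, Carol.
Determined: Erin=5, Hank=1, Liam=7. The other people each still have more than one consistent value. That makes 3.

3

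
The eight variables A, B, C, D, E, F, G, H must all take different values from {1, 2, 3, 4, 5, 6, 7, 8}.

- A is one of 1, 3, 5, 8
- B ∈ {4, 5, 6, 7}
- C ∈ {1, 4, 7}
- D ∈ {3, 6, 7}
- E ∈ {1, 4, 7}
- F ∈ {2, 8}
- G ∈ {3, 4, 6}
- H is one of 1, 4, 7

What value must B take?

The 8 variables draw from only 8 values {1, 2, 3, 4, 5, 6, 7, 8}, so each is used; only F can be 2, hence F = 2.
The 7 still-open variables together cover exactly {1, 3, 4, 5, 6, 7, 8} — 7 values for 7 variables — and 8 appears only in A's list, so A = 8.
Among the 6 still-open variables, 5 fits only B (and all 6 values in {1, 3, 4, 5, 6, 7} must be used), so B = 5.

5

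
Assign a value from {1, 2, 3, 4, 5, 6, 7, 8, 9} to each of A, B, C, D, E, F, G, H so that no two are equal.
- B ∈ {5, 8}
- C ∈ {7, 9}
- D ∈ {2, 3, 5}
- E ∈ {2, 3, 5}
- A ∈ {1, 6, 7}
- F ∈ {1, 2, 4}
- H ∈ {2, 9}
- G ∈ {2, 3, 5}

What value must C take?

D, E, G share exactly the 3 values {2, 3, 5}; by pigeonhole those values go to them, so strike 2, 3, 5 from B, F, H.
B's domain is down to {8}, so B = 8.
H must be 9 (only option left). Strike 9 from C.
So C = 7.

7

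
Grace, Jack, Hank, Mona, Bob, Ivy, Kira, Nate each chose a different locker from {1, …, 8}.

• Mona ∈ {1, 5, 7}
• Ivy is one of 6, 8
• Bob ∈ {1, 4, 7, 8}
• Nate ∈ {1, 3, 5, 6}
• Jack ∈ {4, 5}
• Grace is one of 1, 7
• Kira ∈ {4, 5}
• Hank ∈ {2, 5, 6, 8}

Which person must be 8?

The 8 variables together cover exactly {1, 2, 3, 4, 5, 6, 7, 8} — 8 values for 8 variables — and 2 appears only in Hank's list, so Hank = 2.
The 7 still-open variables together cover exactly {1, 3, 4, 5, 6, 7, 8} — 7 values for 7 variables — and 3 appears only in Nate's list, so Nate = 3.
The 6 still-open variables together cover exactly {1, 4, 5, 6, 7, 8} — 6 values for 6 variables — and 6 appears only in Ivy's list, so Ivy = 6.
The 5 still-open variables together cover exactly {1, 4, 5, 7, 8} — 5 values for 5 variables — and 8 appears only in Bob's list, so Bob = 8.

Bob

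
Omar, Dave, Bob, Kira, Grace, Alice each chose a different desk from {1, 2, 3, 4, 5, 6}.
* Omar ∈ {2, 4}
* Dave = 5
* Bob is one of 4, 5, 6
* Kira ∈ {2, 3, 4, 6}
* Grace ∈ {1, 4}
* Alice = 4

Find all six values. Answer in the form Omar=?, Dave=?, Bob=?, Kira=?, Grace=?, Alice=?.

Omar=2, Dave=5, Bob=6, Kira=3, Grace=1, Alice=4

Dave has just one choice, so Dave = 5. Remove 5 from Bob.
Alice must be 4 (only option left). Eliminate 4 elsewhere: Omar, Bob, Kira, Grace.
Omar's domain is down to {2}, so Omar = 2. Remove 2 from Kira.
Bob's domain is down to {6}, so Bob = 6. Eliminate 6 elsewhere: Kira.
Kira has just one choice, so Kira = 3.
That leaves Grace = 1.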